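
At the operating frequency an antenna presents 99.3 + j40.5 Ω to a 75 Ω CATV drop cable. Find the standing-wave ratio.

VSWR ≈ 1.72

Γ = (Z_L − Z_0)/(Z_L + Z_0) = (24.3 + j40.5)/(174.3 + j40.5)
|Γ| = 47.2/179 = 0.264
VSWR = (1 + |Γ|)/(1 − |Γ|) = 1.26/0.736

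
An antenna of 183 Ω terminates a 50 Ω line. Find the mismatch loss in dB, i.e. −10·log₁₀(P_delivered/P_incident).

mismatch loss ≈ 1.71 dB

Γ = (183 − 50)/(183 + 50) = 0.571
|Γ|² = 0.326, so P_del/P_inc = 1 − |Γ|² = 0.674
ML = −10·log₁₀(1 − |Γ|²)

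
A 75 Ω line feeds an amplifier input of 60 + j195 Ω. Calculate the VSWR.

Γ = (Z_L − Z_0)/(Z_L + Z_0) = (-15 + j195)/(135 + j195)
|Γ| = 196/237 = 0.825
VSWR = (1 + |Γ|)/(1 − |Γ|) = 1.82/0.175

VSWR ≈ 10.4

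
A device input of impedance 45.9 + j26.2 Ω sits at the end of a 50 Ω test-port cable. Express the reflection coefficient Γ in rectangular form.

Γ ≈ 0.0297 + j0.265

Γ = (Z_L − Z_0)/(Z_L + Z_0) = (-4.1 + j26.2)/(95.9 + j26.2)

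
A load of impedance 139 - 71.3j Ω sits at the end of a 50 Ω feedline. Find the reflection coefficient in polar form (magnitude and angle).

Γ = (Z_L − Z_0)/(Z_L + Z_0) = (89 − j71.3)/(189 − j71.3)
|Γ| = 114/202 = 0.565

Γ ≈ 0.565 ∠ -18°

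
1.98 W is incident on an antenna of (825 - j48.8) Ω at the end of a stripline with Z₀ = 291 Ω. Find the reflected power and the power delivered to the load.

|Γ| = |(534 − j48.8)/(1116 − j48.8)| = 0.48
|Γ|² = 0.23
P_refl = |Γ|²·P_inc = 0.456 W, P_del = (1 − |Γ|²)·P_inc = 1.52 W

P_reflected ≈ 0.456 W; P_delivered ≈ 1.52 W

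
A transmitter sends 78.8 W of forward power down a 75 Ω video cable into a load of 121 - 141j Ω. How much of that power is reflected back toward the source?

P_reflected ≈ 29.7 W

|Γ| = |(46 − j141)/(196 − j141)| = 0.614
|Γ|² = 0.377
P_refl = |Γ|²·P_inc = 29.7 W, P_del = (1 − |Γ|²)·P_inc = 49.1 W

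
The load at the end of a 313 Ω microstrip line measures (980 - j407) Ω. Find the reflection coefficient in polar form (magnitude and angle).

Γ = (Z_L − Z_0)/(Z_L + Z_0) = (667 − j407)/(1293 − j407)
|Γ| = 781/1360 = 0.576

Γ ≈ 0.576 ∠ -13.9°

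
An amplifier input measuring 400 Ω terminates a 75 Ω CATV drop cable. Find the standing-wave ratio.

VSWR ≈ 5.33

Γ = (400 − 75)/(400 + 75) = 0.684
VSWR = (1 + 0.684)/(1 − 0.684)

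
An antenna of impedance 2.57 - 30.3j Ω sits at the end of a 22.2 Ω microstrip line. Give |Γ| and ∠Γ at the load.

Γ = (Z_L − Z_0)/(Z_L + Z_0) = (-19.63 − j30.3)/(24.77 − j30.3)
|Γ| = 36.1/39.1 = 0.922

Γ ≈ 0.922 ∠ -72.2°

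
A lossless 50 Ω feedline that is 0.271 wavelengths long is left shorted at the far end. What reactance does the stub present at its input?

X_in ≈ -377 Ω (capacitive)

βl = 2π × 0.271 = 97.6°
tan(βl) = -7.53
For a shorted stub, Z_in = jZ_0·tan(βl)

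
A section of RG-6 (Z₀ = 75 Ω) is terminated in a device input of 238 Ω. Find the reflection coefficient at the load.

Γ = 0.521

Γ = (Z_L − Z_0)/(Z_L + Z_0) = (238 − 75)/(238 + 75) = 163/313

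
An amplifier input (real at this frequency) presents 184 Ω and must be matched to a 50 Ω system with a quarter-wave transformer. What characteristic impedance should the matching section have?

Z_qwt = √(Z_0·R_L) = √(50 × 184) = √9200

Z_qwt ≈ 95.9 Ω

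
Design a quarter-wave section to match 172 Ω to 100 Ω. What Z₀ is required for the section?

Z_qwt = √(Z_0·R_L) = √(100 × 172) = √17200

Z_qwt ≈ 131 Ω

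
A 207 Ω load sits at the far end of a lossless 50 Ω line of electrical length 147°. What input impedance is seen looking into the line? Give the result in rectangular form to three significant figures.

tan(βl) = tan(147°) = -0.649
Z_in = Z_0·(Z_L + jZ_0·tanβl)/(Z_0 + jZ_L·tanβl)
     = 50·(207 − j32.5)/(50 − j134)

Z_in ≈ 35.8 + j63.7 Ω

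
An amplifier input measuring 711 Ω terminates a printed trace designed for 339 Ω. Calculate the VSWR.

VSWR ≈ 2.1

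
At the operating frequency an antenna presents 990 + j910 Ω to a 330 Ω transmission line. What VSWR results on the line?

Γ = (Z_L − Z_0)/(Z_L + Z_0) = (660 + j910)/(1320 + j910)
|Γ| = 1120/1600 = 0.701
VSWR = (1 + |Γ|)/(1 − |Γ|) = 1.7/0.299

VSWR ≈ 5.69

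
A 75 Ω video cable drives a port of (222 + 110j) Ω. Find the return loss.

Γ = (147 + j110)/(297 + j110), |Γ| = 0.58
RL = −20·log₁₀|Γ| = −20·log₁₀(0.58)

RL ≈ 4.74 dB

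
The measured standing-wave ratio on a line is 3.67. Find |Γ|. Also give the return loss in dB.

|Γ| = (S − 1)/(S + 1) = (3.67 − 1)/(3.67 + 1) = 2.67/4.67
RL = −20·log₁₀|Γ| = −20·log₁₀(0.572)

|Γ| ≈ 0.572; return loss ≈ 4.86 dB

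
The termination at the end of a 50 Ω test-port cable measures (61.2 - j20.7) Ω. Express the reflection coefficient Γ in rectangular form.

Γ ≈ 0.131 − j0.162

Γ = (Z_L − Z_0)/(Z_L + Z_0) = (11.2 − j20.7)/(111.2 − j20.7)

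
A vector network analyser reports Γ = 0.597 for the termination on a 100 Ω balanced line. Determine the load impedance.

Z_L = Z_0·(1 + Γ)/(1 − Γ) = 100·(1.6)/(0.403)

Z_L ≈ 396 Ω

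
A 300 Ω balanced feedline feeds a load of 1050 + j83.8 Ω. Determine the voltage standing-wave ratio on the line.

Γ = (Z_L − Z_0)/(Z_L + Z_0) = (750 + j83.8)/(1350 + j83.8)
|Γ| = 755/1350 = 0.558
VSWR = (1 + |Γ|)/(1 − |Γ|) = 1.56/0.442

VSWR ≈ 3.52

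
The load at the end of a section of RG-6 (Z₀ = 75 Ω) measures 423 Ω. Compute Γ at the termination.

Γ = (Z_L − Z_0)/(Z_L + Z_0) = (423 − 75)/(423 + 75) = 348/498

Γ = 0.699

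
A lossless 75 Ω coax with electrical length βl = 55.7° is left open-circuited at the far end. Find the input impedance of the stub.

tan(βl) = 1.47
For an open-circuited stub, Z_in = −jZ_0·cot(βl) = −jZ_0/tan(βl)

Z_in ≈ −j51.2 Ω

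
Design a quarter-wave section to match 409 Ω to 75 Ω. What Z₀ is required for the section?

Z_qwt ≈ 175 Ω

Z_qwt = √(Z_0·R_L) = √(75 × 409) = √30680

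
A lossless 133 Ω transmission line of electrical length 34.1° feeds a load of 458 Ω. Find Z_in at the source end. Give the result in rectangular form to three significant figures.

tan(βl) = tan(34.1°) = 0.677
Z_in = Z_0·(Z_L + jZ_0·tanβl)/(Z_0 + jZ_L·tanβl)
     = 133·(458 + j90)/(133 + j310)

Z_in ≈ 104 − j152 Ω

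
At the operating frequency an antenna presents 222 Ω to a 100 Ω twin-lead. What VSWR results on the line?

For a purely resistive load, VSWR = R_L/Z_0 or Z_0/R_L (whichever > 1) = 222/100

VSWR ≈ 2.22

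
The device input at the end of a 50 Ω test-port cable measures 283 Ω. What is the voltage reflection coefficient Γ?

Γ = (Z_L − Z_0)/(Z_L + Z_0) = (283 − 50)/(283 + 50) = 233/333

Γ = 0.7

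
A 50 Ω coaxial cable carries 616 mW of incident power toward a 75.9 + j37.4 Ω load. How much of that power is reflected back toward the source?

P_reflected ≈ 73.9 mW

|Γ| = |(25.9 + j37.4)/(125.9 + j37.4)| = 0.346
|Γ|² = 0.12
P_refl = |Γ|²·P_inc = 73.9 mW, P_del = (1 − |Γ|²)·P_inc = 542 mW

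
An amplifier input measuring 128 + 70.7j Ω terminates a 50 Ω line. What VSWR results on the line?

Γ = (Z_L − Z_0)/(Z_L + Z_0) = (78 + j70.7)/(178 + j70.7)
|Γ| = 105/192 = 0.55
VSWR = (1 + |Γ|)/(1 − |Γ|) = 1.55/0.45

VSWR ≈ 3.44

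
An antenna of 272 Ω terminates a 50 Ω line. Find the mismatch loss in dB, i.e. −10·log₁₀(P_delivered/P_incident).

mismatch loss ≈ 2.8 dB

Γ = (272 − 50)/(272 + 50) = 0.689
|Γ|² = 0.475, so P_del/P_inc = 1 − |Γ|² = 0.525
ML = −10·log₁₀(1 − |Γ|²)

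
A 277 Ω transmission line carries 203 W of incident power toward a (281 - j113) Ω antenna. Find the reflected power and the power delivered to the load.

|Γ| = |(4 − j113)/(558 − j113)| = 0.199
|Γ|² = 0.0394
P_refl = |Γ|²·P_inc = 8.01 W, P_del = (1 − |Γ|²)·P_inc = 195 W

P_reflected ≈ 8.01 W; P_delivered ≈ 195 W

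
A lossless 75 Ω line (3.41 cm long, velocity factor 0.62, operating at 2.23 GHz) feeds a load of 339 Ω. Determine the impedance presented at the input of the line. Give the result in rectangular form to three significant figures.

λ = v/f = 0.62·c / 2.23 GHz = 0.0834 m
βl = 2π·l/λ = 2π × 0.409 = 147°
tan(βl) = tan(147°) = -0.645
Z_in = Z_0·(Z_L + jZ_0·tanβl)/(Z_0 + jZ_L·tanβl)
     = 75·(339 − j48.4)/(75 − j219)

Z_in ≈ 50.5 + j99 Ω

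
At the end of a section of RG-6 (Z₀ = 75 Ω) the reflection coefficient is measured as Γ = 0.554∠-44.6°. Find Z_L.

Z_L ≈ 100 − j113 Ω

Z_L = Z_0·(1 + Γ)/(1 − Γ) = 75·(1.39 − j0.389)/(0.606 + j0.389)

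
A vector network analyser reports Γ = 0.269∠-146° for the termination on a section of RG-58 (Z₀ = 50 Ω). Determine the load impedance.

Z_L ≈ 30.5 − j9.91 Ω

Z_L = Z_0·(1 + Γ)/(1 − Γ) = 50·(0.777 − j0.15)/(1.22 + j0.15)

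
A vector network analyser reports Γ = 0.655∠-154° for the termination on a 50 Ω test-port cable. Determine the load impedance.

Z_L = Z_0·(1 + Γ)/(1 − Γ) = 50·(0.411 − j0.287)/(1.59 + j0.287)

Z_L ≈ 11 − j11 Ω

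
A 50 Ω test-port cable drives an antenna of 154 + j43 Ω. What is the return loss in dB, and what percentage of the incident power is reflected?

Γ = (104 + j43)/(204 + j43), |Γ| = 0.54
RL = −20·log₁₀(0.54) = 5.36 dB
P_refl/P_inc = |Γ|² = 0.291

RL ≈ 5.36 dB; 29.1% of incident power reflected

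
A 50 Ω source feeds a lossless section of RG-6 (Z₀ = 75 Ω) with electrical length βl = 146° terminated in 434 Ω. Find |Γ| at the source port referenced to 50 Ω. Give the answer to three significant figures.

tan(βl) = -0.675
Z_in = Z_0·(Z_L + jZ_0·tanβl)/(Z_0 + jZ_L·tanβl) = 38.9 + j101 Ω
Γ_s = (Z_in − Z_s)/(Z_in + Z_s) = (-11.1 + j101)/(88.9 + j101), |Γ_s| = 0.756

|Γ| ≈ 0.756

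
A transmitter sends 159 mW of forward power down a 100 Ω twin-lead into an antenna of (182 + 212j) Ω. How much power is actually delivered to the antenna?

P_delivered ≈ 93 mW

|Γ| = |(82 + j212)/(282 + j212)| = 0.644
|Γ|² = 0.415
P_refl = |Γ|²·P_inc = 66 mW, P_del = (1 − |Γ|²)·P_inc = 93 mW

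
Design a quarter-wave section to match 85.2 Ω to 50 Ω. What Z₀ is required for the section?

Z_qwt ≈ 65.3 Ω

Z_qwt = √(Z_0·R_L) = √(50 × 85.2) = √4260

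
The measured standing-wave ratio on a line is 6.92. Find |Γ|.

|Γ| ≈ 0.747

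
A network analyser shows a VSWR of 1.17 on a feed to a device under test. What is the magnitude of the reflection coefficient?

|Γ| ≈ 0.0783

|Γ| = (S − 1)/(S + 1) = (1.17 − 1)/(1.17 + 1) = 0.17/2.17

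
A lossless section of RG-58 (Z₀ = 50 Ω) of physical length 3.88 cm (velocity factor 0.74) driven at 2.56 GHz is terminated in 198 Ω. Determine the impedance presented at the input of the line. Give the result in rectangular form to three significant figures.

Z_in ≈ 77.8 + j88.5 Ω

λ = v/f = 0.74·c / 2.56 GHz = 0.0867 m
βl = 2π·l/λ = 2π × 0.447 = 161°
tan(βl) = tan(161°) = -0.343
Z_in = Z_0·(Z_L + jZ_0·tanβl)/(Z_0 + jZ_L·tanβl)
     = 50·(198 − j17.1)/(50 − j67.9)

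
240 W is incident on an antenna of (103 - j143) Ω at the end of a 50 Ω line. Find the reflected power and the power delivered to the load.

P_reflected ≈ 127 W; P_delivered ≈ 113 W

|Γ| = |(53 − j143)/(153 − j143)| = 0.728
|Γ|² = 0.53
P_refl = |Γ|²·P_inc = 127 W, P_del = (1 − |Γ|²)·P_inc = 113 W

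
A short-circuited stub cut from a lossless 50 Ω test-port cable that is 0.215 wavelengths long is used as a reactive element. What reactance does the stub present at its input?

X_in ≈ 224 Ω (inductive)

βl = 2π × 0.215 = 77.4°
tan(βl) = 4.47
For a short-circuited stub, Z_in = jZ_0·tan(βl)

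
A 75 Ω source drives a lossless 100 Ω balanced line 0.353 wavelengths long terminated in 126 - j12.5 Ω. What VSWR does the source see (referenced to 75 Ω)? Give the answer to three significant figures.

VSWR ≈ 1.51

βl = 2π × 0.353 = 127°
tan(βl) = -1.32
Z_in = Z_0·(Z_L + jZ_0·tanβl)/(Z_0 + jZ_L·tanβl) = 99.7 + j25.7 Ω
Γ_s = (Z_in − Z_s)/(Z_in + Z_s) = (24.7 + j25.7)/(175 + j25.7), |Γ_s| = 0.202
VSWR = (1 + |Γ_s|)/(1 − |Γ_s|)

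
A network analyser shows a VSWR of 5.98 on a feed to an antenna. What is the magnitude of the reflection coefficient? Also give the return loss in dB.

|Γ| = (S − 1)/(S + 1) = (5.98 − 1)/(5.98 + 1) = 4.98/6.98
RL = −20·log₁₀|Γ| = −20·log₁₀(0.713)

|Γ| ≈ 0.713; return loss ≈ 2.93 dB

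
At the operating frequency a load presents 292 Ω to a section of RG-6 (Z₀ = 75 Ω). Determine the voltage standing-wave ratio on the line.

VSWR ≈ 3.89

For a purely resistive load, VSWR = R_L/Z_0 or Z_0/R_L (whichever > 1) = 292/75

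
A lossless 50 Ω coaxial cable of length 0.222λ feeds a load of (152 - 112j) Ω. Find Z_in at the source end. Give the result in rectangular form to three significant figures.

βl = 2π × 0.222 = 79.9°
tan(βl) = tan(79.9°) = 5.63
Z_in = Z_0·(Z_L + jZ_0·tanβl)/(Z_0 + jZ_L·tanβl)
     = 50·(152 + j169)/(680 + j855)

Z_in ≈ 10.4 − j0.622 Ω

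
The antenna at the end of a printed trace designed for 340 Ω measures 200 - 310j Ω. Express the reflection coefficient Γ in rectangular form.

Γ = (Z_L − Z_0)/(Z_L + Z_0) = (-140 − j310)/(540 − j310)

Γ ≈ 0.0529 − j0.544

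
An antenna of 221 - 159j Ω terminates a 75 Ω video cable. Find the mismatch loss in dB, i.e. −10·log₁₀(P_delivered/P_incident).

mismatch loss ≈ 2.31 dB

Γ = (146 − j159)/(296 − j159), |Γ| = 0.642
|Γ|² = 0.413, so P_del/P_inc = 1 − |Γ|² = 0.587
ML = −10·log₁₀(1 − |Γ|²)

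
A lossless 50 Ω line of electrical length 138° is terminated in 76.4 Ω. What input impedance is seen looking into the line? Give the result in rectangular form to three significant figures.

Z_in ≈ 47.8 + j20.8 Ω

tan(βl) = tan(138°) = -0.9
Z_in = Z_0·(Z_L + jZ_0·tanβl)/(Z_0 + jZ_L·tanβl)
     = 50·(76.4 − j45)/(50 − j68.8)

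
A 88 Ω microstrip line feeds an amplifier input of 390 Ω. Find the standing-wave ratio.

VSWR ≈ 4.43

For a purely resistive load, VSWR = R_L/Z_0 or Z_0/R_L (whichever > 1) = 390/88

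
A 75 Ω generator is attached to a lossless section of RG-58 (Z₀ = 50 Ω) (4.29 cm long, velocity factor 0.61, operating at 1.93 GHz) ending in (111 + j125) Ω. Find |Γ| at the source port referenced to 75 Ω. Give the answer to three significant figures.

λ = v/f = 0.61·c / 1.93 GHz = 0.0948 m
βl = 2π·l/λ = 2π × 0.452 = 163°
tan(βl) = -0.308
Z_in = Z_0·(Z_L + jZ_0·tanβl)/(Z_0 + jZ_L·tanβl) = 33.8 + j75 Ω
Γ_s = (Z_in − Z_s)/(Z_in + Z_s) = (-41.2 + j75)/(109 + j75), |Γ_s| = 0.648

|Γ| ≈ 0.648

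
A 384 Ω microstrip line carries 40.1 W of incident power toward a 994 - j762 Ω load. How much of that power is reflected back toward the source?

P_reflected ≈ 15.4 W

|Γ| = |(610 − j762)/(1378 − j762)| = 0.62
|Γ|² = 0.384
P_refl = |Γ|²·P_inc = 15.4 W, P_del = (1 − |Γ|²)·P_inc = 24.7 W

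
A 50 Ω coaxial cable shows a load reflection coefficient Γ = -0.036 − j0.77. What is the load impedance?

Z_L ≈ 12.2 − j46.2 Ω

Z_L = Z_0·(1 + Γ)/(1 − Γ) = 50·(0.964 − j0.77)/(1.04 + j0.77)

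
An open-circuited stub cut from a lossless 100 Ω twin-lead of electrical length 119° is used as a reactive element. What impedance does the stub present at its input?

tan(βl) = -1.8
For an open-circuited stub, Z_in = −jZ_0·cot(βl) = −jZ_0/tan(βl)

Z_in ≈ +j55.4 Ω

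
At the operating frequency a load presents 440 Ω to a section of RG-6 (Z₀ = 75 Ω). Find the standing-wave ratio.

Γ = (440 − 75)/(440 + 75) = 0.709
VSWR = (1 + 0.709)/(1 − 0.709)

VSWR ≈ 5.87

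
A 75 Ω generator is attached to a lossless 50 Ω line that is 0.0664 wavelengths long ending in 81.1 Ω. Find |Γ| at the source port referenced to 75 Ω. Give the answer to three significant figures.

|Γ| ≈ 0.186

βl = 2π × 0.0664 = 23.9°
tan(βl) = 0.443
Z_in = Z_0·(Z_L + jZ_0·tanβl)/(Z_0 + jZ_L·tanβl) = 64 − j23.8 Ω
Γ_s = (Z_in − Z_s)/(Z_in + Z_s) = (-11 − j23.8)/(139 − j23.8), |Γ_s| = 0.186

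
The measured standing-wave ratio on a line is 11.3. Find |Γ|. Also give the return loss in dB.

|Γ| ≈ 0.837; return loss ≈ 1.54 dB

|Γ| = (S − 1)/(S + 1) = (11.3 − 1)/(11.3 + 1) = 10.3/12.3
RL = −20·log₁₀|Γ| = −20·log₁₀(0.837)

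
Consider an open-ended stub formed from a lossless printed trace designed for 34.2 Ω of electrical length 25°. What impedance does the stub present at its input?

tan(βl) = 0.466
For an open-ended stub, Z_in = −jZ_0·cot(βl) = −jZ_0/tan(βl)

Z_in ≈ −j73.3 Ω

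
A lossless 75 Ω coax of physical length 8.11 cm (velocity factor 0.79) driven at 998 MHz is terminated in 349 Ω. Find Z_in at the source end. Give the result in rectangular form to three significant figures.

λ = v/f = 0.79·c / 998 MHz = 0.237 m
βl = 2π·l/λ = 2π × 0.342 = 123°
tan(βl) = tan(123°) = -1.54
Z_in = Z_0·(Z_L + jZ_0·tanβl)/(Z_0 + jZ_L·tanβl)
     = 75·(349 − j116)/(75 − j539)

Z_in ≈ 22.5 + j45.5 Ω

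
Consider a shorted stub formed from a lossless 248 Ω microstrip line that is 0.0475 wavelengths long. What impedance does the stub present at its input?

Z_in ≈ +j76.3 Ω

βl = 2π × 0.0475 = 17.1°
tan(βl) = 0.308
For a shorted stub, Z_in = jZ_0·tan(βl)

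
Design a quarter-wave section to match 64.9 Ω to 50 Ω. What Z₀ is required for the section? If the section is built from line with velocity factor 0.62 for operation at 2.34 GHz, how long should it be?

Z_qwt ≈ 57 Ω; length ≈ 1.99 cm

Z_qwt = √(Z_0·R_L) = √(50 × 64.9) = √3245
λ = 0.62·c/f = 0.0795 m, so l = λ/4 = 0.0199 m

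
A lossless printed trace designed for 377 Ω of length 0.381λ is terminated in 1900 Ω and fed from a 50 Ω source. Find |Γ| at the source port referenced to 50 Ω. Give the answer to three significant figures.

|Γ| ≈ 0.911

βl = 2π × 0.381 = 137°
tan(βl) = -0.927
Z_in = Z_0·(Z_L + jZ_0·tanβl)/(Z_0 + jZ_L·tanβl) = 155 + j373 Ω
Γ_s = (Z_in − Z_s)/(Z_in + Z_s) = (105 + j373)/(205 + j373), |Γ_s| = 0.911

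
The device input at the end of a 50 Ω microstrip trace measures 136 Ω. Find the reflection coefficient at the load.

Γ = 0.462

Γ = (Z_L − Z_0)/(Z_L + Z_0) = (136 − 50)/(136 + 50) = 86/186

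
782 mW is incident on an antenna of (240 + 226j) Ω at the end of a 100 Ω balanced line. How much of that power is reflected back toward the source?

P_reflected ≈ 332 mW

|Γ| = |(140 + j226)/(340 + j226)| = 0.651
|Γ|² = 0.424
P_refl = |Γ|²·P_inc = 332 mW, P_del = (1 − |Γ|²)·P_inc = 450 mW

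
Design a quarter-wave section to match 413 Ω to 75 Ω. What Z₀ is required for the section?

Z_qwt = √(Z_0·R_L) = √(75 × 413) = √30980

Z_qwt ≈ 176 Ω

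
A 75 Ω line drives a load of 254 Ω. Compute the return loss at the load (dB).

Γ = (254 − 75)/(254 + 75) = 0.544
RL = −20·log₁₀|Γ| = −20·log₁₀(0.544)

RL ≈ 5.29 dB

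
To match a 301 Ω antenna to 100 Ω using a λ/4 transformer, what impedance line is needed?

Z_qwt ≈ 173 Ω

Z_qwt = √(Z_0·R_L) = √(100 × 301) = √30100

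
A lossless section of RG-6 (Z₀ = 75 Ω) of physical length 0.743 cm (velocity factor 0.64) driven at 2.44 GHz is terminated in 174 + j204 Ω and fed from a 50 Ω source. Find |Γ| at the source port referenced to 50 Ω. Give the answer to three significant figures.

|Γ| ≈ 0.778

λ = v/f = 0.64·c / 2.44 GHz = 0.0787 m
βl = 2π·l/λ = 2π × 0.0944 = 34°
tan(βl) = 0.674
Z_in = Z_0·(Z_L + jZ_0·tanβl)/(Z_0 + jZ_L·tanβl) = 80.5 − j154 Ω
Γ_s = (Z_in − Z_s)/(Z_in + Z_s) = (30.5 − j154)/(131 − j154), |Γ_s| = 0.778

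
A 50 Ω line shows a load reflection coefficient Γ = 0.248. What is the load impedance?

Z_L = Z_0·(1 + Γ)/(1 − Γ) = 50·(1.25)/(0.752)

Z_L ≈ 83 Ω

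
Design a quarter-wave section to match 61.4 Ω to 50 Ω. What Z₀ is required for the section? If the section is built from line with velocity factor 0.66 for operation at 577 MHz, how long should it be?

Z_qwt = √(Z_0·R_L) = √(50 × 61.4) = √3070
λ = 0.66·c/f = 0.343 m, so l = λ/4 = 0.0858 m

Z_qwt ≈ 55.4 Ω; length ≈ 8.58 cm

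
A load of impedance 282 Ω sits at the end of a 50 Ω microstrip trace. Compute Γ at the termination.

Γ = (Z_L − Z_0)/(Z_L + Z_0) = (282 − 50)/(282 + 50) = 232/332

Γ = 0.699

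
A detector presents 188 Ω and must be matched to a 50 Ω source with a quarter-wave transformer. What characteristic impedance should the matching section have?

Z_qwt = √(Z_0·R_L) = √(50 × 188) = √9400

Z_qwt ≈ 97 Ω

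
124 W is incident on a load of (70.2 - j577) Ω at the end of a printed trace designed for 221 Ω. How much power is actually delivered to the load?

P_delivered ≈ 18.4 W

|Γ| = |(-150.8 − j577)/(291.2 − j577)| = 0.923
|Γ|² = 0.851
P_refl = |Γ|²·P_inc = 106 W, P_del = (1 − |Γ|²)·P_inc = 18.4 W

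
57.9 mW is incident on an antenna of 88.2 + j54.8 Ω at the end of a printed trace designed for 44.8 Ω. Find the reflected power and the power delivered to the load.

P_reflected ≈ 13.7 mW; P_delivered ≈ 44.2 mW

|Γ| = |(43.4 + j54.8)/(133 + j54.8)| = 0.486
|Γ|² = 0.236
P_refl = |Γ|²·P_inc = 13.7 mW, P_del = (1 − |Γ|²)·P_inc = 44.2 mW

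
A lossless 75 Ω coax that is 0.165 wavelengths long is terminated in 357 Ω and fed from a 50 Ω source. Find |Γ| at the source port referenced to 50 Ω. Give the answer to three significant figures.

βl = 2π × 0.165 = 59.4°
tan(βl) = 1.69
Z_in = Z_0·(Z_L + jZ_0·tanβl)/(Z_0 + jZ_L·tanβl) = 20.9 − j41.8 Ω
Γ_s = (Z_in − Z_s)/(Z_in + Z_s) = (-29.1 − j41.8)/(70.9 − j41.8), |Γ_s| = 0.618

|Γ| ≈ 0.618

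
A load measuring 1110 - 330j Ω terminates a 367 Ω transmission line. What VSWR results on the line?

Γ = (Z_L − Z_0)/(Z_L + Z_0) = (743 − j330)/(1477 − j330)
|Γ| = 813/1510 = 0.537
VSWR = (1 + |Γ|)/(1 − |Γ|) = 1.54/0.463

VSWR ≈ 3.32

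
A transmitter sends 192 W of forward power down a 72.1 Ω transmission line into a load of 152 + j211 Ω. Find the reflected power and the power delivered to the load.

|Γ| = |(79.9 + j211)/(224.1 + j211)| = 0.733
|Γ|² = 0.537
P_refl = |Γ|²·P_inc = 103 W, P_del = (1 − |Γ|²)·P_inc = 88.8 W

P_reflected ≈ 103 W; P_delivered ≈ 88.8 W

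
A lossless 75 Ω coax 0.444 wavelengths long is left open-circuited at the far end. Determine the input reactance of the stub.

X_in ≈ 204 Ω (inductive)

βl = 2π × 0.444 = 160°
tan(βl) = -0.367
For an open-circuited stub, Z_in = −jZ_0·cot(βl) = −jZ_0/tan(βl)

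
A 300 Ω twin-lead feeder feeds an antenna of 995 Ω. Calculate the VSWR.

VSWR ≈ 3.32

Γ = (995 − 300)/(995 + 300) = 0.537
VSWR = (1 + 0.537)/(1 − 0.537)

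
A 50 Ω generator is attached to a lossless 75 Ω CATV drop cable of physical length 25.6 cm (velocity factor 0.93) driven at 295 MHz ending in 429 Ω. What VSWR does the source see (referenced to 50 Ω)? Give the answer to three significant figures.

λ = v/f = 0.93·c / 295 MHz = 0.946 m
βl = 2π·l/λ = 2π × 0.271 = 97.4°
tan(βl) = -7.65
Z_in = Z_0·(Z_L + jZ_0·tanβl)/(Z_0 + jZ_L·tanβl) = 13.3 + j9.5 Ω
Γ_s = (Z_in − Z_s)/(Z_in + Z_s) = (-36.7 + j9.5)/(63.3 + j9.5), |Γ_s| = 0.592
VSWR = (1 + |Γ_s|)/(1 − |Γ_s|)

VSWR ≈ 3.9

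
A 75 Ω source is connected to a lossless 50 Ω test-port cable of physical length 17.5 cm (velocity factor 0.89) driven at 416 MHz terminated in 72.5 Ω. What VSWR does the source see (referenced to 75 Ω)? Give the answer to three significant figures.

λ = v/f = 0.89·c / 416 MHz = 0.642 m
βl = 2π·l/λ = 2π × 0.273 = 98.2°
tan(βl) = -6.98
Z_in = Z_0·(Z_L + jZ_0·tanβl)/(Z_0 + jZ_L·tanβl) = 34.9 + j3.72 Ω
Γ_s = (Z_in − Z_s)/(Z_in + Z_s) = (-40.1 + j3.72)/(110 + j3.72), |Γ_s| = 0.367
VSWR = (1 + |Γ_s|)/(1 − |Γ_s|)

VSWR ≈ 2.16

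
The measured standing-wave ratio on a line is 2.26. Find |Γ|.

|Γ| ≈ 0.387

|Γ| = (S − 1)/(S + 1) = (2.26 − 1)/(2.26 + 1) = 1.26/3.26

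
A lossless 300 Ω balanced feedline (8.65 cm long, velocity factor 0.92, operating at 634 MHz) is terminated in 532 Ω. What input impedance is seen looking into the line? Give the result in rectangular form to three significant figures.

λ = v/f = 0.92·c / 634 MHz = 0.435 m
βl = 2π·l/λ = 2π × 0.199 = 71.5°
tan(βl) = tan(71.5°) = 2.99
Z_in = Z_0·(Z_L + jZ_0·tanβl)/(Z_0 + jZ_L·tanβl)
     = 300·(532 + j898)/(300 + j1590)

Z_in ≈ 182 − j66 Ω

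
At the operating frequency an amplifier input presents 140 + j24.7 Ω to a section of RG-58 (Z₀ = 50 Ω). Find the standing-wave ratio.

VSWR ≈ 2.9

Γ = (Z_L − Z_0)/(Z_L + Z_0) = (90 + j24.7)/(190 + j24.7)
|Γ| = 93.3/192 = 0.487
VSWR = (1 + |Γ|)/(1 − |Γ|) = 1.49/0.513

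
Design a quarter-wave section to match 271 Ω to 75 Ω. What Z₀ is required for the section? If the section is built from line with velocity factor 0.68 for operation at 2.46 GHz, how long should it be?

Z_qwt = √(Z_0·R_L) = √(75 × 271) = √20320
λ = 0.68·c/f = 0.0829 m, so l = λ/4 = 0.0207 m

Z_qwt ≈ 143 Ω; length ≈ 2.07 cm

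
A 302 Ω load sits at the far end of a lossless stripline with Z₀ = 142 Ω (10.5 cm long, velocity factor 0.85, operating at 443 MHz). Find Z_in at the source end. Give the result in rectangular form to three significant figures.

λ = v/f = 0.85·c / 443 MHz = 0.576 m
βl = 2π·l/λ = 2π × 0.182 = 65.7°
tan(βl) = tan(65.7°) = 2.21
Z_in = Z_0·(Z_L + jZ_0·tanβl)/(Z_0 + jZ_L·tanβl)
     = 142·(302 + j314)/(142 + j668)

Z_in ≈ 76.9 − j47.9 Ω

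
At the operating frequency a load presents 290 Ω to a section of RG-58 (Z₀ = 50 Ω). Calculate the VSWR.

Γ = (290 − 50)/(290 + 50) = 0.706
VSWR = (1 + 0.706)/(1 − 0.706)

VSWR ≈ 5.8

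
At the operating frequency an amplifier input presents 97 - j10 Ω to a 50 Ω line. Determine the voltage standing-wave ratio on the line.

VSWR ≈ 1.97

Γ = (Z_L − Z_0)/(Z_L + Z_0) = (47 − j10)/(147 − j10)
|Γ| = 48.1/147 = 0.326
VSWR = (1 + |Γ|)/(1 − |Γ|) = 1.33/0.674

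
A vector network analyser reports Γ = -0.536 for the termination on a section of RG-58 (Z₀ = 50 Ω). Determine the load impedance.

Z_L = Z_0·(1 + Γ)/(1 − Γ) = 50·(0.464)/(1.54)

Z_L ≈ 15.1 Ω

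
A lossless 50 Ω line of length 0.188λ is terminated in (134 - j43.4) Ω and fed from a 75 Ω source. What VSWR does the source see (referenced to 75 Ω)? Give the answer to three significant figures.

βl = 2π × 0.188 = 67.7°
tan(βl) = 2.44
Z_in = Z_0·(Z_L + jZ_0·tanβl)/(Z_0 + jZ_L·tanβl) = 17.8 − j12.1 Ω
Γ_s = (Z_in − Z_s)/(Z_in + Z_s) = (-57.2 − j12.1)/(92.8 − j12.1), |Γ_s| = 0.625
VSWR = (1 + |Γ_s|)/(1 − |Γ_s|)

VSWR ≈ 4.34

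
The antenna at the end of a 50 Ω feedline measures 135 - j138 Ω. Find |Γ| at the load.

|Γ| ≈ 0.702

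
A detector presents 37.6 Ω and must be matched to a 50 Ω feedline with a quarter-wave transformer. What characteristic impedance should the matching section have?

Z_qwt ≈ 43.4 Ω

Z_qwt = √(Z_0·R_L) = √(50 × 37.6) = √1880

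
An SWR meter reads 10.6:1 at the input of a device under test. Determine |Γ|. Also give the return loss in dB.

|Γ| ≈ 0.828; return loss ≈ 1.64 dB

|Γ| = (S − 1)/(S + 1) = (10.6 − 1)/(10.6 + 1) = 9.6/11.6
RL = −20·log₁₀|Γ| = −20·log₁₀(0.828)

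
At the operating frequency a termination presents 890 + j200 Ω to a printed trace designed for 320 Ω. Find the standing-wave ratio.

Γ = (Z_L − Z_0)/(Z_L + Z_0) = (570 + j200)/(1210 + j200)
|Γ| = 604/1230 = 0.493
VSWR = (1 + |Γ|)/(1 − |Γ|) = 1.49/0.507

VSWR ≈ 2.94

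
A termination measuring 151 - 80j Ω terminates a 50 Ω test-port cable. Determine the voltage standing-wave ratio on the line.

Γ = (Z_L − Z_0)/(Z_L + Z_0) = (101 − j80)/(201 − j80)
|Γ| = 129/216 = 0.596
VSWR = (1 + |Γ|)/(1 − |Γ|) = 1.6/0.404

VSWR ≈ 3.95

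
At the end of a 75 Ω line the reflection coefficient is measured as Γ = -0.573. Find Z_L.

Z_L = Z_0·(1 + Γ)/(1 − Γ) = 75·(0.427)/(1.57)

Z_L ≈ 20.4 Ω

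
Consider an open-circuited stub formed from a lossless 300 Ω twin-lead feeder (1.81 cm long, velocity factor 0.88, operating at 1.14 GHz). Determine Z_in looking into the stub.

λ = v/f = 0.88·c / 1.14 GHz = 0.232 m
βl = 2π·l/λ = 2π × 0.0782 = 28.1°
tan(βl) = 0.535
For an open-circuited stub, Z_in = −jZ_0·cot(βl) = −jZ_0/tan(βl)

Z_in ≈ −j561 Ω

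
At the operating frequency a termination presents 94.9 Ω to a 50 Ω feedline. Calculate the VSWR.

For a purely resistive load, VSWR = R_L/Z_0 or Z_0/R_L (whichever > 1) = 94.9/50

VSWR ≈ 1.9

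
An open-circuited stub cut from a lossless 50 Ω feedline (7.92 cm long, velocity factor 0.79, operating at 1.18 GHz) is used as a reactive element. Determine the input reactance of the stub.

X_in ≈ 63.9 Ω (inductive)

λ = v/f = 0.79·c / 1.18 GHz = 0.201 m
βl = 2π·l/λ = 2π × 0.394 = 142°
tan(βl) = -0.782
For an open-circuited stub, Z_in = −jZ_0·cot(βl) = −jZ_0/tan(βl)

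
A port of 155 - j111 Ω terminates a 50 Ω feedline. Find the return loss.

RL ≈ 3.67 dB

Γ = (105 − j111)/(205 − j111), |Γ| = 0.655
RL = −20·log₁₀|Γ| = −20·log₁₀(0.655)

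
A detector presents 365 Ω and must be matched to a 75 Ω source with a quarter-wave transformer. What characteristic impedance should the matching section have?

Z_qwt = √(Z_0·R_L) = √(75 × 365) = √27380

Z_qwt ≈ 165 Ω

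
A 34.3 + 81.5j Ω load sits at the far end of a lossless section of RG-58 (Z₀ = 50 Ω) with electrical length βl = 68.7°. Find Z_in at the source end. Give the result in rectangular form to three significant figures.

Z_in ≈ 19.7 − j55.1 Ω

tan(βl) = tan(68.7°) = 2.56
Z_in = Z_0·(Z_L + jZ_0·tanβl)/(Z_0 + jZ_L·tanβl)
     = 50·(34.3 + j210)/(-159 + j88)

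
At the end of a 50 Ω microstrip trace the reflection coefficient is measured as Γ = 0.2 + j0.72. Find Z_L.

Z_L = Z_0·(1 + Γ)/(1 − Γ) = 50·(1.2 + j0.72)/(0.8 − j0.72)

Z_L ≈ 19.1 + j62.2 Ω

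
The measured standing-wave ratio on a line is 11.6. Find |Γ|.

|Γ| = (S − 1)/(S + 1) = (11.6 − 1)/(11.6 + 1) = 10.6/12.6

|Γ| ≈ 0.841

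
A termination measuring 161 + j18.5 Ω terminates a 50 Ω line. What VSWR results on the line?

Γ = (Z_L − Z_0)/(Z_L + Z_0) = (111 + j18.5)/(211 + j18.5)
|Γ| = 113/212 = 0.531
VSWR = (1 + |Γ|)/(1 − |Γ|) = 1.53/0.469

VSWR ≈ 3.27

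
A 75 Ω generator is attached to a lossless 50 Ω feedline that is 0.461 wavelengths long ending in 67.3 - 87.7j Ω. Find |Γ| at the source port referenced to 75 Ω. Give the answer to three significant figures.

βl = 2π × 0.461 = 166°
tan(βl) = -0.25
Z_in = Z_0·(Z_L + jZ_0·tanβl)/(Z_0 + jZ_L·tanβl) = 167 − j78.4 Ω
Γ_s = (Z_in − Z_s)/(Z_in + Z_s) = (91.9 − j78.4)/(242 − j78.4), |Γ_s| = 0.475

|Γ| ≈ 0.475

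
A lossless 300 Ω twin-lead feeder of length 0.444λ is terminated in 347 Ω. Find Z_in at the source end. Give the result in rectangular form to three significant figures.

βl = 2π × 0.444 = 160°
tan(βl) = tan(160°) = -0.367
Z_in = Z_0·(Z_L + jZ_0·tanβl)/(Z_0 + jZ_L·tanβl)
     = 300·(347 − j110)/(300 − j127)

Z_in ≈ 334 + j31.5 Ω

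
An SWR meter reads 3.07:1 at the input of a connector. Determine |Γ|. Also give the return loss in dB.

|Γ| = (S − 1)/(S + 1) = (3.07 − 1)/(3.07 + 1) = 2.07/4.07
RL = −20·log₁₀|Γ| = −20·log₁₀(0.509)

|Γ| ≈ 0.509; return loss ≈ 5.87 dB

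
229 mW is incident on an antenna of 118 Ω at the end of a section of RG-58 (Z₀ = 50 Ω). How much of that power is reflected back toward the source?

P_reflected ≈ 37.5 mW

Γ = (118 − 50)/(118 + 50) = 0.405
|Γ|² = 0.164
P_refl = |Γ|²·P_inc = 37.5 mW, P_del = (1 − |Γ|²)·P_inc = 191 mW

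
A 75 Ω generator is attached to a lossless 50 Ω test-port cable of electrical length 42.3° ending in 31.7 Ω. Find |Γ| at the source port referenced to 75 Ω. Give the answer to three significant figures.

tan(βl) = 0.91
Z_in = Z_0·(Z_L + jZ_0·tanβl)/(Z_0 + jZ_L·tanβl) = 43.5 + j20.4 Ω
Γ_s = (Z_in − Z_s)/(Z_in + Z_s) = (-31.5 + j20.4)/(118 + j20.4), |Γ_s| = 0.312

|Γ| ≈ 0.312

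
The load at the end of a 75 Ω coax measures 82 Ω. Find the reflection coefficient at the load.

Γ = (Z_L − Z_0)/(Z_L + Z_0) = (82 − 75)/(82 + 75) = 7/157

Γ = 0.0446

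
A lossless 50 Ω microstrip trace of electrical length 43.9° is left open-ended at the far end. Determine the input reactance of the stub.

tan(βl) = 0.962
For an open-ended stub, Z_in = −jZ_0·cot(βl) = −jZ_0/tan(βl)

X_in ≈ -52 Ω (capacitive)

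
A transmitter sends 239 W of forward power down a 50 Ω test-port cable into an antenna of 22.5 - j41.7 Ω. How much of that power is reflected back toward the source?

P_reflected ≈ 85.3 W

|Γ| = |(-27.5 − j41.7)/(72.5 − j41.7)| = 0.597
|Γ|² = 0.357
P_refl = |Γ|²·P_inc = 85.3 W, P_del = (1 − |Γ|²)·P_inc = 154 W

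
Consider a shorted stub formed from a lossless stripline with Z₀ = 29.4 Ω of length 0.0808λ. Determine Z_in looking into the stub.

βl = 2π × 0.0808 = 29.1°
tan(βl) = 0.556
For a shorted stub, Z_in = jZ_0·tan(βl)

Z_in ≈ +j16.4 Ω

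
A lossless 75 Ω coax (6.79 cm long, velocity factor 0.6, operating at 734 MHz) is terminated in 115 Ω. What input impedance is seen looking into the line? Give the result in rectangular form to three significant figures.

λ = v/f = 0.6·c / 734 MHz = 0.245 m
βl = 2π·l/λ = 2π × 0.277 = 99.7°
tan(βl) = tan(99.7°) = -5.86
Z_in = Z_0·(Z_L + jZ_0·tanβl)/(Z_0 + jZ_L·tanβl)
     = 75·(115 − j440)/(75 − j674)

Z_in ≈ 49.7 + j7.26 Ω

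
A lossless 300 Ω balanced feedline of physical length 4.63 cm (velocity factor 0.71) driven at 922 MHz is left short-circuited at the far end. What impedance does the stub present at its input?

Z_in ≈ +j932 Ω

λ = v/f = 0.71·c / 922 MHz = 0.231 m
βl = 2π·l/λ = 2π × 0.2 = 72.1°
tan(βl) = 3.11
For a short-circuited stub, Z_in = jZ_0·tan(βl)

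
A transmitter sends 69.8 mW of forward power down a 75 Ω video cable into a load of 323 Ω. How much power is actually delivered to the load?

Γ = (323 − 75)/(323 + 75) = 0.623
|Γ|² = 0.388
P_refl = |Γ|²·P_inc = 27.1 mW, P_del = (1 − |Γ|²)·P_inc = 42.7 mW

P_delivered ≈ 42.7 mW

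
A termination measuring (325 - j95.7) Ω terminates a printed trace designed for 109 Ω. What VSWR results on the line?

VSWR ≈ 3.27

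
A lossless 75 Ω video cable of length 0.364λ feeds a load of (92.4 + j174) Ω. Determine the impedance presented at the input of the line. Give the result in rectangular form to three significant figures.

βl = 2π × 0.364 = 131°
tan(βl) = tan(131°) = -1.15
Z_in = Z_0·(Z_L + jZ_0·tanβl)/(Z_0 + jZ_L·tanβl)
     = 75·(92.4 + j87.8)/(275 − j106)

Z_in ≈ 13.9 + j29.3 Ω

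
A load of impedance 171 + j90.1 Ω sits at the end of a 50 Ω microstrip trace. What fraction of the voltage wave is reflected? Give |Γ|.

Γ = (Z_L − Z_0)/(Z_L + Z_0) = (121 + j90.1)/(221 + j90.1)
|Γ| = 151/239

|Γ| ≈ 0.632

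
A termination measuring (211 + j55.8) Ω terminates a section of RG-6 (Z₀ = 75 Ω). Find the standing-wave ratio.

VSWR ≈ 3.04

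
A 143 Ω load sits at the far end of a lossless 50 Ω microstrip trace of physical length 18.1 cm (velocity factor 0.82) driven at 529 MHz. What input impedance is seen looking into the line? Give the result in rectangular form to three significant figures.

λ = v/f = 0.82·c / 529 MHz = 0.465 m
βl = 2π·l/λ = 2π × 0.389 = 140°
tan(βl) = tan(140°) = -0.836
Z_in = Z_0·(Z_L + jZ_0·tanβl)/(Z_0 + jZ_L·tanβl)
     = 50·(143 − j41.8)/(50 − j119)

Z_in ≈ 36.2 + j44.7 Ω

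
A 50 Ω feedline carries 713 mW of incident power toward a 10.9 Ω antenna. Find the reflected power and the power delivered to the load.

Γ = (10.9 − 50)/(10.9 + 50) = -0.642
|Γ|² = 0.412
P_refl = |Γ|²·P_inc = 294 mW, P_del = (1 − |Γ|²)·P_inc = 419 mW

P_reflected ≈ 294 mW; P_delivered ≈ 419 mW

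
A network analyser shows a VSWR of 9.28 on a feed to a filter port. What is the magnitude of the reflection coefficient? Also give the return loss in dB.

|Γ| ≈ 0.805; return loss ≈ 1.88 dB

|Γ| = (S − 1)/(S + 1) = (9.28 − 1)/(9.28 + 1) = 8.28/10.3
RL = −20·log₁₀|Γ| = −20·log₁₀(0.805)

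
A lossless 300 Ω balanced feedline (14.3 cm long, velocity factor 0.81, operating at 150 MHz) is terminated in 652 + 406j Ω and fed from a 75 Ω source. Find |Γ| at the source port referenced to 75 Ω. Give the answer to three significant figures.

λ = v/f = 0.81·c / 150 MHz = 1.62 m
βl = 2π·l/λ = 2π × 0.0883 = 31.8°
tan(βl) = 0.619
Z_in = Z_0·(Z_L + jZ_0·tanβl)/(Z_0 + jZ_L·tanβl) = 491 − j425 Ω
Γ_s = (Z_in − Z_s)/(Z_in + Z_s) = (416 − j425)/(566 − j425), |Γ_s| = 0.84

|Γ| ≈ 0.84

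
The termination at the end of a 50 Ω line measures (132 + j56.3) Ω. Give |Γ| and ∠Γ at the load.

Γ ≈ 0.522 ∠ 17.3°

Γ = (Z_L − Z_0)/(Z_L + Z_0) = (82 + j56.3)/(182 + j56.3)
|Γ| = 99.5/191 = 0.522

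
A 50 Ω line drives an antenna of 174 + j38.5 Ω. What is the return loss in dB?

Γ = (124 + j38.5)/(224 + j38.5), |Γ| = 0.571
RL = −20·log₁₀|Γ| = −20·log₁₀(0.571)

RL ≈ 4.86 dB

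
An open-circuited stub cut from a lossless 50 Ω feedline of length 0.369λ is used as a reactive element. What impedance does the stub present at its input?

Z_in ≈ +j46.4 Ω

βl = 2π × 0.369 = 133°
tan(βl) = -1.08
For an open-circuited stub, Z_in = −jZ_0·cot(βl) = −jZ_0/tan(βl)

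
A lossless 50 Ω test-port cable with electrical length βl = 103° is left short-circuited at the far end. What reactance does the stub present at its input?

X_in ≈ -217 Ω (capacitive)

tan(βl) = -4.33
For a short-circuited stub, Z_in = jZ_0·tan(βl)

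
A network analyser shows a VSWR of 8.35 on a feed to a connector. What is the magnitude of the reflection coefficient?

|Γ| ≈ 0.786

|Γ| = (S − 1)/(S + 1) = (8.35 − 1)/(8.35 + 1) = 7.35/9.35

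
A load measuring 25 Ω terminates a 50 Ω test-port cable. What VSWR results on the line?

VSWR ≈ 2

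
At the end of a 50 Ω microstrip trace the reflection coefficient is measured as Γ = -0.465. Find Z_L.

Z_L ≈ 18.3 Ω

Z_L = Z_0·(1 + Γ)/(1 − Γ) = 50·(0.535)/(1.47)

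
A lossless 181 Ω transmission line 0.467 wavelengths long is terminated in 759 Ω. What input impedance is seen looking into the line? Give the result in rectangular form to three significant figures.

Z_in ≈ 446 + j355 Ω

βl = 2π × 0.467 = 168°
tan(βl) = tan(168°) = -0.21
Z_in = Z_0·(Z_L + jZ_0·tanβl)/(Z_0 + jZ_L·tanβl)
     = 181·(759 − j38.1)/(181 − j160)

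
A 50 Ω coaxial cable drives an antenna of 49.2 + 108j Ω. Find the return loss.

Γ = (-0.8 + j108)/(99.2 + j108), |Γ| = 0.736
RL = −20·log₁₀|Γ| = −20·log₁₀(0.736)

RL ≈ 2.66 dB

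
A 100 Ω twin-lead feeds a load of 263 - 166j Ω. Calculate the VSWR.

Γ = (Z_L − Z_0)/(Z_L + Z_0) = (163 − j166)/(363 − j166)
|Γ| = 233/399 = 0.583
VSWR = (1 + |Γ|)/(1 − |Γ|) = 1.58/0.417

VSWR ≈ 3.79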